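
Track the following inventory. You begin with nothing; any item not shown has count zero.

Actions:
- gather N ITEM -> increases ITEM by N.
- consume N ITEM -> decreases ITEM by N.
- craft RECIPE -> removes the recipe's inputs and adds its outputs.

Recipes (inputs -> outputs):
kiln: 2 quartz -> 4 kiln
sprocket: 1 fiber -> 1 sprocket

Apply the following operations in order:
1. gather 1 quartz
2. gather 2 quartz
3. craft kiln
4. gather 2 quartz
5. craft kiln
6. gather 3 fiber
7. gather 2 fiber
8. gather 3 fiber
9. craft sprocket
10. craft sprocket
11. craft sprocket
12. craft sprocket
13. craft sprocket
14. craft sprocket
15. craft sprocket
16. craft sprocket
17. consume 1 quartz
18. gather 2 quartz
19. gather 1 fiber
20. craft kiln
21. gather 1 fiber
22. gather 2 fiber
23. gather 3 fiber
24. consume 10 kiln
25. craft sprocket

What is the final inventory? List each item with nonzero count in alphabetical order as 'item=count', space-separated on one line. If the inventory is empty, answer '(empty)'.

Answer: fiber=6 kiln=2 sprocket=9

Derivation:
After 1 (gather 1 quartz): quartz=1
After 2 (gather 2 quartz): quartz=3
After 3 (craft kiln): kiln=4 quartz=1
After 4 (gather 2 quartz): kiln=4 quartz=3
After 5 (craft kiln): kiln=8 quartz=1
After 6 (gather 3 fiber): fiber=3 kiln=8 quartz=1
After 7 (gather 2 fiber): fiber=5 kiln=8 quartz=1
After 8 (gather 3 fiber): fiber=8 kiln=8 quartz=1
After 9 (craft sprocket): fiber=7 kiln=8 quartz=1 sprocket=1
After 10 (craft sprocket): fiber=6 kiln=8 quartz=1 sprocket=2
After 11 (craft sprocket): fiber=5 kiln=8 quartz=1 sprocket=3
After 12 (craft sprocket): fiber=4 kiln=8 quartz=1 sprocket=4
After 13 (craft sprocket): fiber=3 kiln=8 quartz=1 sprocket=5
After 14 (craft sprocket): fiber=2 kiln=8 quartz=1 sprocket=6
After 15 (craft sprocket): fiber=1 kiln=8 quartz=1 sprocket=7
After 16 (craft sprocket): kiln=8 quartz=1 sprocket=8
After 17 (consume 1 quartz): kiln=8 sprocket=8
After 18 (gather 2 quartz): kiln=8 quartz=2 sprocket=8
After 19 (gather 1 fiber): fiber=1 kiln=8 quartz=2 sprocket=8
After 20 (craft kiln): fiber=1 kiln=12 sprocket=8
After 21 (gather 1 fiber): fiber=2 kiln=12 sprocket=8
After 22 (gather 2 fiber): fiber=4 kiln=12 sprocket=8
After 23 (gather 3 fiber): fiber=7 kiln=12 sprocket=8
After 24 (consume 10 kiln): fiber=7 kiln=2 sprocket=8
After 25 (craft sprocket): fiber=6 kiln=2 sprocket=9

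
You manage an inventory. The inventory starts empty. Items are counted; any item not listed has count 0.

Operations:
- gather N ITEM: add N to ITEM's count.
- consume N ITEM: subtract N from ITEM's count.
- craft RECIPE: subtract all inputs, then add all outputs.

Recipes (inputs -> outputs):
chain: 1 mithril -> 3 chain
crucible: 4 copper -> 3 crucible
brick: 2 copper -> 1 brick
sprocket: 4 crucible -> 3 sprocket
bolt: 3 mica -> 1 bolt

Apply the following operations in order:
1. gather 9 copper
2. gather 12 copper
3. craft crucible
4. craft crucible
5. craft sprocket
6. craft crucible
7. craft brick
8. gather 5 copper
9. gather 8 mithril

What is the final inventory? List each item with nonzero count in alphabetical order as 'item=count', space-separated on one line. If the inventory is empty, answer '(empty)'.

After 1 (gather 9 copper): copper=9
After 2 (gather 12 copper): copper=21
After 3 (craft crucible): copper=17 crucible=3
After 4 (craft crucible): copper=13 crucible=6
After 5 (craft sprocket): copper=13 crucible=2 sprocket=3
After 6 (craft crucible): copper=9 crucible=5 sprocket=3
After 7 (craft brick): brick=1 copper=7 crucible=5 sprocket=3
After 8 (gather 5 copper): brick=1 copper=12 crucible=5 sprocket=3
After 9 (gather 8 mithril): brick=1 copper=12 crucible=5 mithril=8 sprocket=3

Answer: brick=1 copper=12 crucible=5 mithril=8 sprocket=3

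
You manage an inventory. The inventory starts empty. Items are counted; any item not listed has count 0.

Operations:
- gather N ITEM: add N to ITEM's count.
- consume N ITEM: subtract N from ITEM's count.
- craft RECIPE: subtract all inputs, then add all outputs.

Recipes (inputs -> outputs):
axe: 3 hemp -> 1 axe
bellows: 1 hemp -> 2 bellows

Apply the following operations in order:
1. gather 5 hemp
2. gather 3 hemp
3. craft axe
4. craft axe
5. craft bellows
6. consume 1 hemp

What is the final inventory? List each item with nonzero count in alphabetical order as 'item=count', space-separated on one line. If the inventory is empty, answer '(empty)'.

After 1 (gather 5 hemp): hemp=5
After 2 (gather 3 hemp): hemp=8
After 3 (craft axe): axe=1 hemp=5
After 4 (craft axe): axe=2 hemp=2
After 5 (craft bellows): axe=2 bellows=2 hemp=1
After 6 (consume 1 hemp): axe=2 bellows=2

Answer: axe=2 bellows=2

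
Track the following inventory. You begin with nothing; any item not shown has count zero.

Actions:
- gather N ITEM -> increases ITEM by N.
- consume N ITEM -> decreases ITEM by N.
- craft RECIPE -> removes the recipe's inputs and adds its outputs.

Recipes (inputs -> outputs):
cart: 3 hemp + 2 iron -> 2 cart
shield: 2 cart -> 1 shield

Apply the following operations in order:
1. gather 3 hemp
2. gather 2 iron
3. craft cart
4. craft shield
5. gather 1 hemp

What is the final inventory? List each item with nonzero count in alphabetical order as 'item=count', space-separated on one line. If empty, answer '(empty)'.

After 1 (gather 3 hemp): hemp=3
After 2 (gather 2 iron): hemp=3 iron=2
After 3 (craft cart): cart=2
After 4 (craft shield): shield=1
After 5 (gather 1 hemp): hemp=1 shield=1

Answer: hemp=1 shield=1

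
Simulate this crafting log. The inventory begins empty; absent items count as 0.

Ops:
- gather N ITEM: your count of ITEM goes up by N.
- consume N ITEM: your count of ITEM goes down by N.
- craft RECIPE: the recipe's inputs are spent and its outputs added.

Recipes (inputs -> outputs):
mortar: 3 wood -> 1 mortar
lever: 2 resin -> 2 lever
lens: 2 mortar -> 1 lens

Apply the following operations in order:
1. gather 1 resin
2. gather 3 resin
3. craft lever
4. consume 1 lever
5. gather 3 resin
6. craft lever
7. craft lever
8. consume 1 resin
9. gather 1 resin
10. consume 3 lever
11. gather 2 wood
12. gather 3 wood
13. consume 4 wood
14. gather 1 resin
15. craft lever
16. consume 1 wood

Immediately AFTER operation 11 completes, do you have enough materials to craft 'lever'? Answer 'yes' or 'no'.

Answer: no

Derivation:
After 1 (gather 1 resin): resin=1
After 2 (gather 3 resin): resin=4
After 3 (craft lever): lever=2 resin=2
After 4 (consume 1 lever): lever=1 resin=2
After 5 (gather 3 resin): lever=1 resin=5
After 6 (craft lever): lever=3 resin=3
After 7 (craft lever): lever=5 resin=1
After 8 (consume 1 resin): lever=5
After 9 (gather 1 resin): lever=5 resin=1
After 10 (consume 3 lever): lever=2 resin=1
After 11 (gather 2 wood): lever=2 resin=1 wood=2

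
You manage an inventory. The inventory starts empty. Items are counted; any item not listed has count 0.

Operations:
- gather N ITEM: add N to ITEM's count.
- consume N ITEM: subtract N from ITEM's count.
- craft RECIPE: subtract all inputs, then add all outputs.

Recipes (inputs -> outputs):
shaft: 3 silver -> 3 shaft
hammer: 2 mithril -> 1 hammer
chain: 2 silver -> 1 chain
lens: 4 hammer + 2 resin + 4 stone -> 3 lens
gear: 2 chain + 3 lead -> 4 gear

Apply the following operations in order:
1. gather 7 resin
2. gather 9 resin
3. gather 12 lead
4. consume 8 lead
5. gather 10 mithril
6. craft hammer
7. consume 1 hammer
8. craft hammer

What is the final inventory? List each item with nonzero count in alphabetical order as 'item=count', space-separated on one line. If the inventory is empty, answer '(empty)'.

Answer: hammer=1 lead=4 mithril=6 resin=16

Derivation:
After 1 (gather 7 resin): resin=7
After 2 (gather 9 resin): resin=16
After 3 (gather 12 lead): lead=12 resin=16
After 4 (consume 8 lead): lead=4 resin=16
After 5 (gather 10 mithril): lead=4 mithril=10 resin=16
After 6 (craft hammer): hammer=1 lead=4 mithril=8 resin=16
After 7 (consume 1 hammer): lead=4 mithril=8 resin=16
After 8 (craft hammer): hammer=1 lead=4 mithril=6 resin=16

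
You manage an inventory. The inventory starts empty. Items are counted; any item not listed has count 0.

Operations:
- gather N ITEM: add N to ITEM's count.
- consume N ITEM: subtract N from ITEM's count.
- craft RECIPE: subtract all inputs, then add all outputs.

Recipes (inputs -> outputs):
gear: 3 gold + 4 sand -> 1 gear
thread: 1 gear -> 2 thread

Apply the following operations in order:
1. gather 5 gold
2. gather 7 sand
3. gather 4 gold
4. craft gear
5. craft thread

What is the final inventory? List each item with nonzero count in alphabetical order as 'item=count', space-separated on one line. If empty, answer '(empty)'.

After 1 (gather 5 gold): gold=5
After 2 (gather 7 sand): gold=5 sand=7
After 3 (gather 4 gold): gold=9 sand=7
After 4 (craft gear): gear=1 gold=6 sand=3
After 5 (craft thread): gold=6 sand=3 thread=2

Answer: gold=6 sand=3 thread=2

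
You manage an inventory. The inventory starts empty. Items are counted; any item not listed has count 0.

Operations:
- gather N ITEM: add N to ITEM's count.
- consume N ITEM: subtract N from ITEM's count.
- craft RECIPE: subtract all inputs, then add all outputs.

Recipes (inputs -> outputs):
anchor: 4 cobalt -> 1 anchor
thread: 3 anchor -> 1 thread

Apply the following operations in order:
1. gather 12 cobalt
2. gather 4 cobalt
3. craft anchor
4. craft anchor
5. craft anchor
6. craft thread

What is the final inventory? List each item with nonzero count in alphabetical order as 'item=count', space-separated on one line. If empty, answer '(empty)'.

After 1 (gather 12 cobalt): cobalt=12
After 2 (gather 4 cobalt): cobalt=16
After 3 (craft anchor): anchor=1 cobalt=12
After 4 (craft anchor): anchor=2 cobalt=8
After 5 (craft anchor): anchor=3 cobalt=4
After 6 (craft thread): cobalt=4 thread=1

Answer: cobalt=4 thread=1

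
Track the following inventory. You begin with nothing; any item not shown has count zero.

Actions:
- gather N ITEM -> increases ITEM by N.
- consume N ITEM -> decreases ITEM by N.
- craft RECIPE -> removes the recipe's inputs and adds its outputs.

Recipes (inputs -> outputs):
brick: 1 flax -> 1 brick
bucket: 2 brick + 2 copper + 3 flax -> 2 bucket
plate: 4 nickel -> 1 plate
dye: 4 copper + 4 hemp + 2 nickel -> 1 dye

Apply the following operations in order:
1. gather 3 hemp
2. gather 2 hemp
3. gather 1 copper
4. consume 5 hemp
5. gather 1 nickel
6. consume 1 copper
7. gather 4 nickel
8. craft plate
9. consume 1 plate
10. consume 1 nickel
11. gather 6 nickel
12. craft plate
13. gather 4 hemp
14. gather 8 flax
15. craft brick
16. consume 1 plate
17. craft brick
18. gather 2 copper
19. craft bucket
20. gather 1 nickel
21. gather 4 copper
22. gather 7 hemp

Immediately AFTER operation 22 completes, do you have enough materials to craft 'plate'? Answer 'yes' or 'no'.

After 1 (gather 3 hemp): hemp=3
After 2 (gather 2 hemp): hemp=5
After 3 (gather 1 copper): copper=1 hemp=5
After 4 (consume 5 hemp): copper=1
After 5 (gather 1 nickel): copper=1 nickel=1
After 6 (consume 1 copper): nickel=1
After 7 (gather 4 nickel): nickel=5
After 8 (craft plate): nickel=1 plate=1
After 9 (consume 1 plate): nickel=1
After 10 (consume 1 nickel): (empty)
After 11 (gather 6 nickel): nickel=6
After 12 (craft plate): nickel=2 plate=1
After 13 (gather 4 hemp): hemp=4 nickel=2 plate=1
After 14 (gather 8 flax): flax=8 hemp=4 nickel=2 plate=1
After 15 (craft brick): brick=1 flax=7 hemp=4 nickel=2 plate=1
After 16 (consume 1 plate): brick=1 flax=7 hemp=4 nickel=2
After 17 (craft brick): brick=2 flax=6 hemp=4 nickel=2
After 18 (gather 2 copper): brick=2 copper=2 flax=6 hemp=4 nickel=2
After 19 (craft bucket): bucket=2 flax=3 hemp=4 nickel=2
After 20 (gather 1 nickel): bucket=2 flax=3 hemp=4 nickel=3
After 21 (gather 4 copper): bucket=2 copper=4 flax=3 hemp=4 nickel=3
After 22 (gather 7 hemp): bucket=2 copper=4 flax=3 hemp=11 nickel=3

Answer: no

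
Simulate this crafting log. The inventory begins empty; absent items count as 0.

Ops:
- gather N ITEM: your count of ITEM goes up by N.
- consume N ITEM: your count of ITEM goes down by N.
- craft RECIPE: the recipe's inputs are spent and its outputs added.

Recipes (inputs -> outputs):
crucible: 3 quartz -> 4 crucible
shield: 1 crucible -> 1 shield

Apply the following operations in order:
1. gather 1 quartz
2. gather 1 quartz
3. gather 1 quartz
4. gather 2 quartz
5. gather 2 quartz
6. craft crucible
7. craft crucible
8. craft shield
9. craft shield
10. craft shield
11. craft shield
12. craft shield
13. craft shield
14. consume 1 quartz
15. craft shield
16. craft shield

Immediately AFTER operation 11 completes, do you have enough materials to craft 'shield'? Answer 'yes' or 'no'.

After 1 (gather 1 quartz): quartz=1
After 2 (gather 1 quartz): quartz=2
After 3 (gather 1 quartz): quartz=3
After 4 (gather 2 quartz): quartz=5
After 5 (gather 2 quartz): quartz=7
After 6 (craft crucible): crucible=4 quartz=4
After 7 (craft crucible): crucible=8 quartz=1
After 8 (craft shield): crucible=7 quartz=1 shield=1
After 9 (craft shield): crucible=6 quartz=1 shield=2
After 10 (craft shield): crucible=5 quartz=1 shield=3
After 11 (craft shield): crucible=4 quartz=1 shield=4

Answer: yes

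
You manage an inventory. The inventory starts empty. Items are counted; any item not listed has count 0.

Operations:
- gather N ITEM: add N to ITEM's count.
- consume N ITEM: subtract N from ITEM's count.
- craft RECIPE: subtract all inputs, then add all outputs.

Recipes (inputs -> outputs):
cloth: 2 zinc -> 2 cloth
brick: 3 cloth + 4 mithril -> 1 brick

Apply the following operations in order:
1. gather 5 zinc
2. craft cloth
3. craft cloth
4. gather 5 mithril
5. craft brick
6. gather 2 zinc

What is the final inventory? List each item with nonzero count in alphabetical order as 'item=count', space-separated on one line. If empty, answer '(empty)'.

After 1 (gather 5 zinc): zinc=5
After 2 (craft cloth): cloth=2 zinc=3
After 3 (craft cloth): cloth=4 zinc=1
After 4 (gather 5 mithril): cloth=4 mithril=5 zinc=1
After 5 (craft brick): brick=1 cloth=1 mithril=1 zinc=1
After 6 (gather 2 zinc): brick=1 cloth=1 mithril=1 zinc=3

Answer: brick=1 cloth=1 mithril=1 zinc=3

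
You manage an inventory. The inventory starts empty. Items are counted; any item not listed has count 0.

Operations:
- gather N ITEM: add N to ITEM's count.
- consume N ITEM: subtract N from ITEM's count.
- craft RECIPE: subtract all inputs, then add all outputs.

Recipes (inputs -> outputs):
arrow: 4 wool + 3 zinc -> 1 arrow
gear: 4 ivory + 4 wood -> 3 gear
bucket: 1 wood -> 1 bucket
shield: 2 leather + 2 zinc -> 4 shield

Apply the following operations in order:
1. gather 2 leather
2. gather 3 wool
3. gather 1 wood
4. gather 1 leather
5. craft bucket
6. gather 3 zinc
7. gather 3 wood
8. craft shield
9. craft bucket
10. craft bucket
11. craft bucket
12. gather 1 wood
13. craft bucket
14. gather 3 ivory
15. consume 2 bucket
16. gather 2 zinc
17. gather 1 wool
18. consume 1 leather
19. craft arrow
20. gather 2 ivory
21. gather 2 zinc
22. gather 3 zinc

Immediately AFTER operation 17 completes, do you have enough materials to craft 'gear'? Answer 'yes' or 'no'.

Answer: no

Derivation:
After 1 (gather 2 leather): leather=2
After 2 (gather 3 wool): leather=2 wool=3
After 3 (gather 1 wood): leather=2 wood=1 wool=3
After 4 (gather 1 leather): leather=3 wood=1 wool=3
After 5 (craft bucket): bucket=1 leather=3 wool=3
After 6 (gather 3 zinc): bucket=1 leather=3 wool=3 zinc=3
After 7 (gather 3 wood): bucket=1 leather=3 wood=3 wool=3 zinc=3
After 8 (craft shield): bucket=1 leather=1 shield=4 wood=3 wool=3 zinc=1
After 9 (craft bucket): bucket=2 leather=1 shield=4 wood=2 wool=3 zinc=1
After 10 (craft bucket): bucket=3 leather=1 shield=4 wood=1 wool=3 zinc=1
After 11 (craft bucket): bucket=4 leather=1 shield=4 wool=3 zinc=1
After 12 (gather 1 wood): bucket=4 leather=1 shield=4 wood=1 wool=3 zinc=1
After 13 (craft bucket): bucket=5 leather=1 shield=4 wool=3 zinc=1
After 14 (gather 3 ivory): bucket=5 ivory=3 leather=1 shield=4 wool=3 zinc=1
After 15 (consume 2 bucket): bucket=3 ivory=3 leather=1 shield=4 wool=3 zinc=1
After 16 (gather 2 zinc): bucket=3 ivory=3 leather=1 shield=4 wool=3 zinc=3
After 17 (gather 1 wool): bucket=3 ivory=3 leather=1 shield=4 wool=4 zinc=3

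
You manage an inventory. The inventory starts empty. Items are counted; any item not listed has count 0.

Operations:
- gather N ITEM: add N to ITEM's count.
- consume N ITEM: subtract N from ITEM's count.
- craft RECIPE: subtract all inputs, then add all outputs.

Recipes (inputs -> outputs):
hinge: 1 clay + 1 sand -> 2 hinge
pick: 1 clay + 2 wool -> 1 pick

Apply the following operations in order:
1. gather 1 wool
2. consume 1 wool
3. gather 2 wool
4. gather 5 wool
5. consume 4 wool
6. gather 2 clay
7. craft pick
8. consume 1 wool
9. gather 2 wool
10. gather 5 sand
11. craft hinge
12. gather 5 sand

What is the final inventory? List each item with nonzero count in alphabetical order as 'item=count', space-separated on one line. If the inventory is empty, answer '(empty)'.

After 1 (gather 1 wool): wool=1
After 2 (consume 1 wool): (empty)
After 3 (gather 2 wool): wool=2
After 4 (gather 5 wool): wool=7
After 5 (consume 4 wool): wool=3
After 6 (gather 2 clay): clay=2 wool=3
After 7 (craft pick): clay=1 pick=1 wool=1
After 8 (consume 1 wool): clay=1 pick=1
After 9 (gather 2 wool): clay=1 pick=1 wool=2
After 10 (gather 5 sand): clay=1 pick=1 sand=5 wool=2
After 11 (craft hinge): hinge=2 pick=1 sand=4 wool=2
After 12 (gather 5 sand): hinge=2 pick=1 sand=9 wool=2

Answer: hinge=2 pick=1 sand=9 wool=2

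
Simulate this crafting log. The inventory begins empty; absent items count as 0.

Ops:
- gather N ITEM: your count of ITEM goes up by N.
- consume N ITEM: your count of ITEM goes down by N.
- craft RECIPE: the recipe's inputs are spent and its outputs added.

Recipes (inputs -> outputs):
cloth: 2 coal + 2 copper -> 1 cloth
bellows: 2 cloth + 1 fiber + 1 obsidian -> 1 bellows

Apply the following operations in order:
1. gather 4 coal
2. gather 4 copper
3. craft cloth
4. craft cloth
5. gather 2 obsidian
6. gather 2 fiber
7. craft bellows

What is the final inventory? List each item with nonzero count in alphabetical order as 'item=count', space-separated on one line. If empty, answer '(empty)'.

After 1 (gather 4 coal): coal=4
After 2 (gather 4 copper): coal=4 copper=4
After 3 (craft cloth): cloth=1 coal=2 copper=2
After 4 (craft cloth): cloth=2
After 5 (gather 2 obsidian): cloth=2 obsidian=2
After 6 (gather 2 fiber): cloth=2 fiber=2 obsidian=2
After 7 (craft bellows): bellows=1 fiber=1 obsidian=1

Answer: bellows=1 fiber=1 obsidian=1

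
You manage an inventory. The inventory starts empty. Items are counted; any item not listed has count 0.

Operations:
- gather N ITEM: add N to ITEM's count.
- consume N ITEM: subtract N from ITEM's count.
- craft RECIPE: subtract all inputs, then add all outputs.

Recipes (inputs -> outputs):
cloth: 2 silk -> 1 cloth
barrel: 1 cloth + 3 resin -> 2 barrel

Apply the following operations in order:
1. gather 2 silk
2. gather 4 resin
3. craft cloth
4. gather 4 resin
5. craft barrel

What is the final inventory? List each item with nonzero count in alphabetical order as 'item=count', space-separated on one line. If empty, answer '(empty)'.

Answer: barrel=2 resin=5

Derivation:
After 1 (gather 2 silk): silk=2
After 2 (gather 4 resin): resin=4 silk=2
After 3 (craft cloth): cloth=1 resin=4
After 4 (gather 4 resin): cloth=1 resin=8
After 5 (craft barrel): barrel=2 resin=5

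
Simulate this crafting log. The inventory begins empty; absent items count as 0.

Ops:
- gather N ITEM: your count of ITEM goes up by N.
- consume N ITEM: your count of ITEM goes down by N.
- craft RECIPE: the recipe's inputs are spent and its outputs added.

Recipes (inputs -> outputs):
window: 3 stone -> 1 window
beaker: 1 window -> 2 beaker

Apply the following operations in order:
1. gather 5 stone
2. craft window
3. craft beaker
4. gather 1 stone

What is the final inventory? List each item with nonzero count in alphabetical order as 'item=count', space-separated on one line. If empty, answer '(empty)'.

After 1 (gather 5 stone): stone=5
After 2 (craft window): stone=2 window=1
After 3 (craft beaker): beaker=2 stone=2
After 4 (gather 1 stone): beaker=2 stone=3

Answer: beaker=2 stone=3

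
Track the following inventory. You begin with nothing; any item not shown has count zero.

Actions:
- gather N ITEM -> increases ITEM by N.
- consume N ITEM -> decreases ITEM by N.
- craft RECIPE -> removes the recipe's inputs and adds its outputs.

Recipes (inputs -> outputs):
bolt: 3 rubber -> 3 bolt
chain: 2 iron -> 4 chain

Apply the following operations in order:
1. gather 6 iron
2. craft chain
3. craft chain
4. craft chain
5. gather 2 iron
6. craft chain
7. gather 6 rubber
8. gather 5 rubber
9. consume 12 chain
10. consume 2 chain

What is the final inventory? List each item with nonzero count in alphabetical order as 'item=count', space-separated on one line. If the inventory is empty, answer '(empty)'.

After 1 (gather 6 iron): iron=6
After 2 (craft chain): chain=4 iron=4
After 3 (craft chain): chain=8 iron=2
After 4 (craft chain): chain=12
After 5 (gather 2 iron): chain=12 iron=2
After 6 (craft chain): chain=16
After 7 (gather 6 rubber): chain=16 rubber=6
After 8 (gather 5 rubber): chain=16 rubber=11
After 9 (consume 12 chain): chain=4 rubber=11
After 10 (consume 2 chain): chain=2 rubber=11

Answer: chain=2 rubber=11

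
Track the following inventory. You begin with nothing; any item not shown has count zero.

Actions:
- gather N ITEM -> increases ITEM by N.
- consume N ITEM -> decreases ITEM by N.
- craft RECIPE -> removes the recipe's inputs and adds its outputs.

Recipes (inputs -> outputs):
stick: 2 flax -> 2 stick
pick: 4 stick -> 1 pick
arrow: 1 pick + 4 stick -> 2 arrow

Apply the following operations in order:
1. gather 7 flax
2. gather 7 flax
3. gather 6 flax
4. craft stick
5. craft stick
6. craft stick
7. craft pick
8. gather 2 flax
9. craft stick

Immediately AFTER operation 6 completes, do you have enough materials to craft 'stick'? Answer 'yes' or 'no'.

Answer: yes

Derivation:
After 1 (gather 7 flax): flax=7
After 2 (gather 7 flax): flax=14
After 3 (gather 6 flax): flax=20
After 4 (craft stick): flax=18 stick=2
After 5 (craft stick): flax=16 stick=4
After 6 (craft stick): flax=14 stick=6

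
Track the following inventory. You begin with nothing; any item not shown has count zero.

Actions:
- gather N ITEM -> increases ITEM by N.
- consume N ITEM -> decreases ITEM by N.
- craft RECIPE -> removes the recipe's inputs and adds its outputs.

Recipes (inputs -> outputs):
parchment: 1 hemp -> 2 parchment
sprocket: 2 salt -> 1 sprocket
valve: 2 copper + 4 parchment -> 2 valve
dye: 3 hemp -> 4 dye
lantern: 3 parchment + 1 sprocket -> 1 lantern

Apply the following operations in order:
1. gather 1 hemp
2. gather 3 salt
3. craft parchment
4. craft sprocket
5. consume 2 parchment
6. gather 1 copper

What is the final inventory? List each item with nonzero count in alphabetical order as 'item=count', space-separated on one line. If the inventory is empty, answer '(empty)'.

After 1 (gather 1 hemp): hemp=1
After 2 (gather 3 salt): hemp=1 salt=3
After 3 (craft parchment): parchment=2 salt=3
After 4 (craft sprocket): parchment=2 salt=1 sprocket=1
After 5 (consume 2 parchment): salt=1 sprocket=1
After 6 (gather 1 copper): copper=1 salt=1 sprocket=1

Answer: copper=1 salt=1 sprocket=1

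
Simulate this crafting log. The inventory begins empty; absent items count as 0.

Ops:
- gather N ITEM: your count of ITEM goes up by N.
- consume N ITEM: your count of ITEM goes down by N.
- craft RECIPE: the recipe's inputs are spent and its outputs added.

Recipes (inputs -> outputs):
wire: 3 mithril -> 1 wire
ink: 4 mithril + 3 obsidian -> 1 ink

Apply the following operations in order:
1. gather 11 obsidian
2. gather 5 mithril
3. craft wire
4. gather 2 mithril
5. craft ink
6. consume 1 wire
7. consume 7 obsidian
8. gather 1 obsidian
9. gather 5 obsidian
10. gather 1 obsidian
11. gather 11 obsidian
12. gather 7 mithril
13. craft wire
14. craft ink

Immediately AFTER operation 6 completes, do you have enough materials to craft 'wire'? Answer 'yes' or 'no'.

Answer: no

Derivation:
After 1 (gather 11 obsidian): obsidian=11
After 2 (gather 5 mithril): mithril=5 obsidian=11
After 3 (craft wire): mithril=2 obsidian=11 wire=1
After 4 (gather 2 mithril): mithril=4 obsidian=11 wire=1
After 5 (craft ink): ink=1 obsidian=8 wire=1
After 6 (consume 1 wire): ink=1 obsidian=8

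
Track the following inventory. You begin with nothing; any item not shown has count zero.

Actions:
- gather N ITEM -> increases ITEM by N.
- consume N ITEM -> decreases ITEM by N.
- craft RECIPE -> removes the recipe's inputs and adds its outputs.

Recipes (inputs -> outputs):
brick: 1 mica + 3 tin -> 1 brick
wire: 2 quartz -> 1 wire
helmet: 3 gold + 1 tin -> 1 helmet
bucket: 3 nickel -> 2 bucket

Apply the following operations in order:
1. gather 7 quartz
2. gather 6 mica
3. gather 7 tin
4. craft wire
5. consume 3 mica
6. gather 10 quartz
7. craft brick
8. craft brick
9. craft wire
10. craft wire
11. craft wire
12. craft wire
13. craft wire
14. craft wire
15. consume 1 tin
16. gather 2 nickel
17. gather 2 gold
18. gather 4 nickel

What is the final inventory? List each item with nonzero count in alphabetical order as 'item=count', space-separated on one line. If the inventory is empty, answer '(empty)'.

After 1 (gather 7 quartz): quartz=7
After 2 (gather 6 mica): mica=6 quartz=7
After 3 (gather 7 tin): mica=6 quartz=7 tin=7
After 4 (craft wire): mica=6 quartz=5 tin=7 wire=1
After 5 (consume 3 mica): mica=3 quartz=5 tin=7 wire=1
After 6 (gather 10 quartz): mica=3 quartz=15 tin=7 wire=1
After 7 (craft brick): brick=1 mica=2 quartz=15 tin=4 wire=1
After 8 (craft brick): brick=2 mica=1 quartz=15 tin=1 wire=1
After 9 (craft wire): brick=2 mica=1 quartz=13 tin=1 wire=2
After 10 (craft wire): brick=2 mica=1 quartz=11 tin=1 wire=3
After 11 (craft wire): brick=2 mica=1 quartz=9 tin=1 wire=4
After 12 (craft wire): brick=2 mica=1 quartz=7 tin=1 wire=5
After 13 (craft wire): brick=2 mica=1 quartz=5 tin=1 wire=6
After 14 (craft wire): brick=2 mica=1 quartz=3 tin=1 wire=7
After 15 (consume 1 tin): brick=2 mica=1 quartz=3 wire=7
After 16 (gather 2 nickel): brick=2 mica=1 nickel=2 quartz=3 wire=7
After 17 (gather 2 gold): brick=2 gold=2 mica=1 nickel=2 quartz=3 wire=7
After 18 (gather 4 nickel): brick=2 gold=2 mica=1 nickel=6 quartz=3 wire=7

Answer: brick=2 gold=2 mica=1 nickel=6 quartz=3 wire=7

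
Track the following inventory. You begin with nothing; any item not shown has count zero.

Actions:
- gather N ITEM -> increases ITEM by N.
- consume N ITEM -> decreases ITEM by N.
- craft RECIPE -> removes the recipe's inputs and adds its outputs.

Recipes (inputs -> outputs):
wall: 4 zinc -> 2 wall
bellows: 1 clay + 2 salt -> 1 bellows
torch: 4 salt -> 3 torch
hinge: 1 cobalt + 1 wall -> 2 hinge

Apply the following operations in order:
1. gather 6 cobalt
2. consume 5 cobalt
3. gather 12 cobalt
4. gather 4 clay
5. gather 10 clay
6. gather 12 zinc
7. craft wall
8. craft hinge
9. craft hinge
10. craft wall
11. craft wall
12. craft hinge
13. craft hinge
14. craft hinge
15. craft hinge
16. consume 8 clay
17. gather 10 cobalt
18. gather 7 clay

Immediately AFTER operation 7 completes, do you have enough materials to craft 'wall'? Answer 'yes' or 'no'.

Answer: yes

Derivation:
After 1 (gather 6 cobalt): cobalt=6
After 2 (consume 5 cobalt): cobalt=1
After 3 (gather 12 cobalt): cobalt=13
After 4 (gather 4 clay): clay=4 cobalt=13
After 5 (gather 10 clay): clay=14 cobalt=13
After 6 (gather 12 zinc): clay=14 cobalt=13 zinc=12
After 7 (craft wall): clay=14 cobalt=13 wall=2 zinc=8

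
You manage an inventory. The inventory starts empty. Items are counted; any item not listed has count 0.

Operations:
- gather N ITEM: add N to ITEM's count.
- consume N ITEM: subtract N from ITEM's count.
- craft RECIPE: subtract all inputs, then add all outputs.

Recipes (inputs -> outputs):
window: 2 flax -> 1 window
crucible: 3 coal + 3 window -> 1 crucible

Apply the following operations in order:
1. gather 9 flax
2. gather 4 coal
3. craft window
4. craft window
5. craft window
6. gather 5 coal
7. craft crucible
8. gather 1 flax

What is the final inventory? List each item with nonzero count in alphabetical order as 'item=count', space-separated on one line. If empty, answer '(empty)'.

Answer: coal=6 crucible=1 flax=4

Derivation:
After 1 (gather 9 flax): flax=9
After 2 (gather 4 coal): coal=4 flax=9
After 3 (craft window): coal=4 flax=7 window=1
After 4 (craft window): coal=4 flax=5 window=2
After 5 (craft window): coal=4 flax=3 window=3
After 6 (gather 5 coal): coal=9 flax=3 window=3
After 7 (craft crucible): coal=6 crucible=1 flax=3
After 8 (gather 1 flax): coal=6 crucible=1 flax=4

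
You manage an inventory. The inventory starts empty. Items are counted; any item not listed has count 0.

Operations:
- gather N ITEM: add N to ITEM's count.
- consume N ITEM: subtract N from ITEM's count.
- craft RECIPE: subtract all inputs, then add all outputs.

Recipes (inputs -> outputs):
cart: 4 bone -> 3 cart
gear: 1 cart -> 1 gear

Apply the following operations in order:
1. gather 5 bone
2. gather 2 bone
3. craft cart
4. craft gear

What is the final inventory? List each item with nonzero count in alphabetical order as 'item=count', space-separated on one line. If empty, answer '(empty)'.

After 1 (gather 5 bone): bone=5
After 2 (gather 2 bone): bone=7
After 3 (craft cart): bone=3 cart=3
After 4 (craft gear): bone=3 cart=2 gear=1

Answer: bone=3 cart=2 gear=1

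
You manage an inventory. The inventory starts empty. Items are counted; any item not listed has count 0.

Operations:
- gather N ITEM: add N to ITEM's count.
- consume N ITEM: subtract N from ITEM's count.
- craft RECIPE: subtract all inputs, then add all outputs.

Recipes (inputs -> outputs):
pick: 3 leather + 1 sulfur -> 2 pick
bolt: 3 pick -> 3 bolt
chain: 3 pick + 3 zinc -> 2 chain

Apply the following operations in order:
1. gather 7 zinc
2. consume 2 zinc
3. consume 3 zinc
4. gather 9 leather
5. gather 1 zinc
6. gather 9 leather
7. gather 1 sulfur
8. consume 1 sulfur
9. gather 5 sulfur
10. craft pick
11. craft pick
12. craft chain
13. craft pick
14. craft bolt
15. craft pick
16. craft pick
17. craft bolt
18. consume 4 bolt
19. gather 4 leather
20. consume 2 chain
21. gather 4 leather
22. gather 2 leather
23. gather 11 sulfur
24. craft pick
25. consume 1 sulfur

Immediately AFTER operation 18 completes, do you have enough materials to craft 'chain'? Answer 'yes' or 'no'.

Answer: no

Derivation:
After 1 (gather 7 zinc): zinc=7
After 2 (consume 2 zinc): zinc=5
After 3 (consume 3 zinc): zinc=2
After 4 (gather 9 leather): leather=9 zinc=2
After 5 (gather 1 zinc): leather=9 zinc=3
After 6 (gather 9 leather): leather=18 zinc=3
After 7 (gather 1 sulfur): leather=18 sulfur=1 zinc=3
After 8 (consume 1 sulfur): leather=18 zinc=3
After 9 (gather 5 sulfur): leather=18 sulfur=5 zinc=3
After 10 (craft pick): leather=15 pick=2 sulfur=4 zinc=3
After 11 (craft pick): leather=12 pick=4 sulfur=3 zinc=3
After 12 (craft chain): chain=2 leather=12 pick=1 sulfur=3
After 13 (craft pick): chain=2 leather=9 pick=3 sulfur=2
After 14 (craft bolt): bolt=3 chain=2 leather=9 sulfur=2
After 15 (craft pick): bolt=3 chain=2 leather=6 pick=2 sulfur=1
After 16 (craft pick): bolt=3 chain=2 leather=3 pick=4
After 17 (craft bolt): bolt=6 chain=2 leather=3 pick=1
After 18 (consume 4 bolt): bolt=2 chain=2 leather=3 pick=1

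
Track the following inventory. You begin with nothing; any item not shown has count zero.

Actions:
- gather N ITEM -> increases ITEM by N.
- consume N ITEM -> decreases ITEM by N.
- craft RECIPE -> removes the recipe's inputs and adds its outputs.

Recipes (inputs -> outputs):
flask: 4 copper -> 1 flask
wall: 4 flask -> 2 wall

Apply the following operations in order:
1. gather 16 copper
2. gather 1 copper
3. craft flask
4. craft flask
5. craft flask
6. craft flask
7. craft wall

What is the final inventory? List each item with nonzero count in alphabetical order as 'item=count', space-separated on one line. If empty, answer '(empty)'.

Answer: copper=1 wall=2

Derivation:
After 1 (gather 16 copper): copper=16
After 2 (gather 1 copper): copper=17
After 3 (craft flask): copper=13 flask=1
After 4 (craft flask): copper=9 flask=2
After 5 (craft flask): copper=5 flask=3
After 6 (craft flask): copper=1 flask=4
After 7 (craft wall): copper=1 wall=2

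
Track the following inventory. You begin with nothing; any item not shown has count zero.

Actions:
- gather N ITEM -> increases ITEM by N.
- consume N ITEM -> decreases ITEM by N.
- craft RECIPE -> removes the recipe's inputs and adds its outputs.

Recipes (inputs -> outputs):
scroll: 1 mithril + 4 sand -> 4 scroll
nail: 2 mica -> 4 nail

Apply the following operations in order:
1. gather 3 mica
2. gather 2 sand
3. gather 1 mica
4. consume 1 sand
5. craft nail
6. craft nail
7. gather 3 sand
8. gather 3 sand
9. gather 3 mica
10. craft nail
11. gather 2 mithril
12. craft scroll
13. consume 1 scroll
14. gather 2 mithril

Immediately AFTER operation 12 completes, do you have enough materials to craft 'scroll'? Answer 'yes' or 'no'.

Answer: no

Derivation:
After 1 (gather 3 mica): mica=3
After 2 (gather 2 sand): mica=3 sand=2
After 3 (gather 1 mica): mica=4 sand=2
After 4 (consume 1 sand): mica=4 sand=1
After 5 (craft nail): mica=2 nail=4 sand=1
After 6 (craft nail): nail=8 sand=1
After 7 (gather 3 sand): nail=8 sand=4
After 8 (gather 3 sand): nail=8 sand=7
After 9 (gather 3 mica): mica=3 nail=8 sand=7
After 10 (craft nail): mica=1 nail=12 sand=7
After 11 (gather 2 mithril): mica=1 mithril=2 nail=12 sand=7
After 12 (craft scroll): mica=1 mithril=1 nail=12 sand=3 scroll=4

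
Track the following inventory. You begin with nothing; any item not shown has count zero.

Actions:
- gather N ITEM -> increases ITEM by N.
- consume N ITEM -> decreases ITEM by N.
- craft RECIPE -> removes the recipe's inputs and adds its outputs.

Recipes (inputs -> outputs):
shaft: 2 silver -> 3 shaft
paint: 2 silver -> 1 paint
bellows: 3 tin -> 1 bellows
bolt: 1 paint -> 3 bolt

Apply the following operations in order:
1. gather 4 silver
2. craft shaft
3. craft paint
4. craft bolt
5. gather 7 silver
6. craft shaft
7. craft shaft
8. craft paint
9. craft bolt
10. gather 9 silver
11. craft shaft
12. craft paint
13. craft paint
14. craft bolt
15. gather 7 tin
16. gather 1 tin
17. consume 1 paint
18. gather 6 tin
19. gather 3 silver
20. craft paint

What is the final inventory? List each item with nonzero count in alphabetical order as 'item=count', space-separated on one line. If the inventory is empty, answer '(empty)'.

Answer: bolt=9 paint=1 shaft=12 silver=5 tin=14

Derivation:
After 1 (gather 4 silver): silver=4
After 2 (craft shaft): shaft=3 silver=2
After 3 (craft paint): paint=1 shaft=3
After 4 (craft bolt): bolt=3 shaft=3
After 5 (gather 7 silver): bolt=3 shaft=3 silver=7
After 6 (craft shaft): bolt=3 shaft=6 silver=5
After 7 (craft shaft): bolt=3 shaft=9 silver=3
After 8 (craft paint): bolt=3 paint=1 shaft=9 silver=1
After 9 (craft bolt): bolt=6 shaft=9 silver=1
After 10 (gather 9 silver): bolt=6 shaft=9 silver=10
After 11 (craft shaft): bolt=6 shaft=12 silver=8
After 12 (craft paint): bolt=6 paint=1 shaft=12 silver=6
After 13 (craft paint): bolt=6 paint=2 shaft=12 silver=4
After 14 (craft bolt): bolt=9 paint=1 shaft=12 silver=4
After 15 (gather 7 tin): bolt=9 paint=1 shaft=12 silver=4 tin=7
After 16 (gather 1 tin): bolt=9 paint=1 shaft=12 silver=4 tin=8
After 17 (consume 1 paint): bolt=9 shaft=12 silver=4 tin=8
After 18 (gather 6 tin): bolt=9 shaft=12 silver=4 tin=14
After 19 (gather 3 silver): bolt=9 shaft=12 silver=7 tin=14
After 20 (craft paint): bolt=9 paint=1 shaft=12 silver=5 tin=14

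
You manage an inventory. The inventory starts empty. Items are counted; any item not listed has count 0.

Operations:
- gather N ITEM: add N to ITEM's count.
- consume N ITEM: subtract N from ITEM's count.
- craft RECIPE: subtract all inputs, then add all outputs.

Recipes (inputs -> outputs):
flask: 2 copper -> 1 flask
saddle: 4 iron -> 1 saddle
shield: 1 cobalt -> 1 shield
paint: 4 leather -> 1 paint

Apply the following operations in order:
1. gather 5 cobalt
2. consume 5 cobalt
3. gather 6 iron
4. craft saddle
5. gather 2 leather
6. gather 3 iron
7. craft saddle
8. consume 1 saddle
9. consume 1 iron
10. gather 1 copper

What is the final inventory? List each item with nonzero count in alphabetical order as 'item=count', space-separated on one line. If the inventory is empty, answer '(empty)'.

Answer: copper=1 leather=2 saddle=1

Derivation:
After 1 (gather 5 cobalt): cobalt=5
After 2 (consume 5 cobalt): (empty)
After 3 (gather 6 iron): iron=6
After 4 (craft saddle): iron=2 saddle=1
After 5 (gather 2 leather): iron=2 leather=2 saddle=1
After 6 (gather 3 iron): iron=5 leather=2 saddle=1
After 7 (craft saddle): iron=1 leather=2 saddle=2
After 8 (consume 1 saddle): iron=1 leather=2 saddle=1
After 9 (consume 1 iron): leather=2 saddle=1
After 10 (gather 1 copper): copper=1 leather=2 saddle=1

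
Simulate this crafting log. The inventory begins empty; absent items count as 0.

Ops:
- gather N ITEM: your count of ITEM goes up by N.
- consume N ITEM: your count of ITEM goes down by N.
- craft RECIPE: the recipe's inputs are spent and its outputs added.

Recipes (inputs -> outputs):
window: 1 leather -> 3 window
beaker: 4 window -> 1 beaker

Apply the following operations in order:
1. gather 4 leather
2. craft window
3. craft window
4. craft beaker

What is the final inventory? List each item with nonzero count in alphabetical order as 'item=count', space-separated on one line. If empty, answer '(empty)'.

After 1 (gather 4 leather): leather=4
After 2 (craft window): leather=3 window=3
After 3 (craft window): leather=2 window=6
After 4 (craft beaker): beaker=1 leather=2 window=2

Answer: beaker=1 leather=2 window=2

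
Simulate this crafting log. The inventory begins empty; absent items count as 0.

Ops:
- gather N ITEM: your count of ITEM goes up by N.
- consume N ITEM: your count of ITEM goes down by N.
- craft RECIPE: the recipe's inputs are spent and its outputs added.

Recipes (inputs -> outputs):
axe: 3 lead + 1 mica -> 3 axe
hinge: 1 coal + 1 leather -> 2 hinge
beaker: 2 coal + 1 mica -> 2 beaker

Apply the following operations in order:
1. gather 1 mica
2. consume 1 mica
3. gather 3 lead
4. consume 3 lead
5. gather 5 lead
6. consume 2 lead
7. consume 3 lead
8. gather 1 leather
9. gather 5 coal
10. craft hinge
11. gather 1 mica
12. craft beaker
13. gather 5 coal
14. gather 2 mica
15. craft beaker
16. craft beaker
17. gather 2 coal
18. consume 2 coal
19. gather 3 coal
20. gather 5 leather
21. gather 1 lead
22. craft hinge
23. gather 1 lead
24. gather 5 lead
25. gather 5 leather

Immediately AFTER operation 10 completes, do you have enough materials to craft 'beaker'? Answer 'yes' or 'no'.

Answer: no

Derivation:
After 1 (gather 1 mica): mica=1
After 2 (consume 1 mica): (empty)
After 3 (gather 3 lead): lead=3
After 4 (consume 3 lead): (empty)
After 5 (gather 5 lead): lead=5
After 6 (consume 2 lead): lead=3
After 7 (consume 3 lead): (empty)
After 8 (gather 1 leather): leather=1
After 9 (gather 5 coal): coal=5 leather=1
After 10 (craft hinge): coal=4 hinge=2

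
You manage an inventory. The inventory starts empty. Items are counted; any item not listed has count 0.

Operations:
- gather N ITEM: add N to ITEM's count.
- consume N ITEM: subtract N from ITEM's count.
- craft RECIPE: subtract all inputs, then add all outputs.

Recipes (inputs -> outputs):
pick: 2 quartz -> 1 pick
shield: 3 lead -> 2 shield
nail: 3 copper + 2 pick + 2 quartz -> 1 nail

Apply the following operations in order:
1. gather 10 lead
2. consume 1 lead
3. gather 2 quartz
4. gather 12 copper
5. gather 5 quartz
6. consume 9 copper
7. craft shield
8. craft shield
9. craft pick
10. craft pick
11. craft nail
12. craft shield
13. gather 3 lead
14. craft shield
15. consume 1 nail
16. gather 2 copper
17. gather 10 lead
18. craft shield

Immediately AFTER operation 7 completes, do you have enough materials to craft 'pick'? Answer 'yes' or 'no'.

Answer: yes

Derivation:
After 1 (gather 10 lead): lead=10
After 2 (consume 1 lead): lead=9
After 3 (gather 2 quartz): lead=9 quartz=2
After 4 (gather 12 copper): copper=12 lead=9 quartz=2
After 5 (gather 5 quartz): copper=12 lead=9 quartz=7
After 6 (consume 9 copper): copper=3 lead=9 quartz=7
After 7 (craft shield): copper=3 lead=6 quartz=7 shield=2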